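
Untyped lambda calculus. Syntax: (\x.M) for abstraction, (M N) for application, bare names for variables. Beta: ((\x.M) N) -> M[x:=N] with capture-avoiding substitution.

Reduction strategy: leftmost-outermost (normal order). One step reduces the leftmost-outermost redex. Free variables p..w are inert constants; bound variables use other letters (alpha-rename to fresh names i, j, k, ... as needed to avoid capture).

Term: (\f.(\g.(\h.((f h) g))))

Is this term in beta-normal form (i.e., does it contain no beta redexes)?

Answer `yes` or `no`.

Term: (\f.(\g.(\h.((f h) g))))
No beta redexes found.

Answer: yes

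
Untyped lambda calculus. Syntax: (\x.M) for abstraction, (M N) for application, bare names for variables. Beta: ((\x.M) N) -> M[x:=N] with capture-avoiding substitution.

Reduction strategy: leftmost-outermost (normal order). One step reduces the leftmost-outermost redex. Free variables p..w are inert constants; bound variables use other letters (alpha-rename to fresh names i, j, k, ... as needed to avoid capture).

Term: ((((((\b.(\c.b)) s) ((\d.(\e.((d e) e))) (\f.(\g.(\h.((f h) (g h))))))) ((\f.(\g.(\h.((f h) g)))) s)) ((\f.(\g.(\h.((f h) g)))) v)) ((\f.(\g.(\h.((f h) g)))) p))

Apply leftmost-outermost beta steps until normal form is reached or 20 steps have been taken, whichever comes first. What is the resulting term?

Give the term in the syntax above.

Answer: (((s (\g.(\h.((s h) g)))) (\g.(\h.((v h) g)))) (\g.(\h.((p h) g))))

Derivation:
Step 0: ((((((\b.(\c.b)) s) ((\d.(\e.((d e) e))) (\f.(\g.(\h.((f h) (g h))))))) ((\f.(\g.(\h.((f h) g)))) s)) ((\f.(\g.(\h.((f h) g)))) v)) ((\f.(\g.(\h.((f h) g)))) p))
Step 1: (((((\c.s) ((\d.(\e.((d e) e))) (\f.(\g.(\h.((f h) (g h))))))) ((\f.(\g.(\h.((f h) g)))) s)) ((\f.(\g.(\h.((f h) g)))) v)) ((\f.(\g.(\h.((f h) g)))) p))
Step 2: (((s ((\f.(\g.(\h.((f h) g)))) s)) ((\f.(\g.(\h.((f h) g)))) v)) ((\f.(\g.(\h.((f h) g)))) p))
Step 3: (((s (\g.(\h.((s h) g)))) ((\f.(\g.(\h.((f h) g)))) v)) ((\f.(\g.(\h.((f h) g)))) p))
Step 4: (((s (\g.(\h.((s h) g)))) (\g.(\h.((v h) g)))) ((\f.(\g.(\h.((f h) g)))) p))
Step 5: (((s (\g.(\h.((s h) g)))) (\g.(\h.((v h) g)))) (\g.(\h.((p h) g))))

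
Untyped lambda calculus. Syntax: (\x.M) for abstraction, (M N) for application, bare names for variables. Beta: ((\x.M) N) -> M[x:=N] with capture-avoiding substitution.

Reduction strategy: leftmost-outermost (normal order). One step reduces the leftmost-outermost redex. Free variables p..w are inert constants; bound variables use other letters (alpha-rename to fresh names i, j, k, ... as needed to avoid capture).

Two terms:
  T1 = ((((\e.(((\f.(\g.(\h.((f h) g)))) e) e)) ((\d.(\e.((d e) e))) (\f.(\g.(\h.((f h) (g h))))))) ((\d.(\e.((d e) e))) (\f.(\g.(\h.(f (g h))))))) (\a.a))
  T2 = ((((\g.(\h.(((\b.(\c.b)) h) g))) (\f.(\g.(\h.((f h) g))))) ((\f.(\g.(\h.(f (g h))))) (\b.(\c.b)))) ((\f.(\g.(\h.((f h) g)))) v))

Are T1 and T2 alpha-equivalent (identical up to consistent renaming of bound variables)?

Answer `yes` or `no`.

Term 1: ((((\e.(((\f.(\g.(\h.((f h) g)))) e) e)) ((\d.(\e.((d e) e))) (\f.(\g.(\h.((f h) (g h))))))) ((\d.(\e.((d e) e))) (\f.(\g.(\h.(f (g h))))))) (\a.a))
Term 2: ((((\g.(\h.(((\b.(\c.b)) h) g))) (\f.(\g.(\h.((f h) g))))) ((\f.(\g.(\h.(f (g h))))) (\b.(\c.b)))) ((\f.(\g.(\h.((f h) g)))) v))
Alpha-equivalence: compare structure up to binder renaming.
Result: False

Answer: no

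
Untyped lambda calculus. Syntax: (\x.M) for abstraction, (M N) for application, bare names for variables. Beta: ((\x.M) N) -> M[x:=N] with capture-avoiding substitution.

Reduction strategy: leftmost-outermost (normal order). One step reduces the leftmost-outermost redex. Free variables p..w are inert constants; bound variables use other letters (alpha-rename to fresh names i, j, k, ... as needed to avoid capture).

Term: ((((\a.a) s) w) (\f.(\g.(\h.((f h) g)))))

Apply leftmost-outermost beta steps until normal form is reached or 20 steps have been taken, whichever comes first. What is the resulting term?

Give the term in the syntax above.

Answer: ((s w) (\f.(\g.(\h.((f h) g)))))

Derivation:
Step 0: ((((\a.a) s) w) (\f.(\g.(\h.((f h) g)))))
Step 1: ((s w) (\f.(\g.(\h.((f h) g)))))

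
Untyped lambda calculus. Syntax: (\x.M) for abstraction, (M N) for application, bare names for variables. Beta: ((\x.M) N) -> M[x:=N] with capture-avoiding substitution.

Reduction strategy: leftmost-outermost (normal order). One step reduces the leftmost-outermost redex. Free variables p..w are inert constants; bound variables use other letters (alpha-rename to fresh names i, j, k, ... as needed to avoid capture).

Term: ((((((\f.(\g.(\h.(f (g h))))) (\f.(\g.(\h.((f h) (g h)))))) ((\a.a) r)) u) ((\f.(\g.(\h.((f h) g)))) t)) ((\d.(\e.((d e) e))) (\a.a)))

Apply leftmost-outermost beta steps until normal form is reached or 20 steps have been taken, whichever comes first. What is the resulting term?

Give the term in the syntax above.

Step 0: ((((((\f.(\g.(\h.(f (g h))))) (\f.(\g.(\h.((f h) (g h)))))) ((\a.a) r)) u) ((\f.(\g.(\h.((f h) g)))) t)) ((\d.(\e.((d e) e))) (\a.a)))
Step 1: (((((\g.(\h.((\f.(\g.(\h.((f h) (g h))))) (g h)))) ((\a.a) r)) u) ((\f.(\g.(\h.((f h) g)))) t)) ((\d.(\e.((d e) e))) (\a.a)))
Step 2: ((((\h.((\f.(\g.(\h.((f h) (g h))))) (((\a.a) r) h))) u) ((\f.(\g.(\h.((f h) g)))) t)) ((\d.(\e.((d e) e))) (\a.a)))
Step 3: ((((\f.(\g.(\h.((f h) (g h))))) (((\a.a) r) u)) ((\f.(\g.(\h.((f h) g)))) t)) ((\d.(\e.((d e) e))) (\a.a)))
Step 4: (((\g.(\h.(((((\a.a) r) u) h) (g h)))) ((\f.(\g.(\h.((f h) g)))) t)) ((\d.(\e.((d e) e))) (\a.a)))
Step 5: ((\h.(((((\a.a) r) u) h) (((\f.(\g.(\h.((f h) g)))) t) h))) ((\d.(\e.((d e) e))) (\a.a)))
Step 6: (((((\a.a) r) u) ((\d.(\e.((d e) e))) (\a.a))) (((\f.(\g.(\h.((f h) g)))) t) ((\d.(\e.((d e) e))) (\a.a))))
Step 7: (((r u) ((\d.(\e.((d e) e))) (\a.a))) (((\f.(\g.(\h.((f h) g)))) t) ((\d.(\e.((d e) e))) (\a.a))))
Step 8: (((r u) (\e.(((\a.a) e) e))) (((\f.(\g.(\h.((f h) g)))) t) ((\d.(\e.((d e) e))) (\a.a))))
Step 9: (((r u) (\e.(e e))) (((\f.(\g.(\h.((f h) g)))) t) ((\d.(\e.((d e) e))) (\a.a))))
Step 10: (((r u) (\e.(e e))) ((\g.(\h.((t h) g))) ((\d.(\e.((d e) e))) (\a.a))))
Step 11: (((r u) (\e.(e e))) (\h.((t h) ((\d.(\e.((d e) e))) (\a.a)))))
Step 12: (((r u) (\e.(e e))) (\h.((t h) (\e.(((\a.a) e) e)))))
Step 13: (((r u) (\e.(e e))) (\h.((t h) (\e.(e e)))))

Answer: (((r u) (\e.(e e))) (\h.((t h) (\e.(e e)))))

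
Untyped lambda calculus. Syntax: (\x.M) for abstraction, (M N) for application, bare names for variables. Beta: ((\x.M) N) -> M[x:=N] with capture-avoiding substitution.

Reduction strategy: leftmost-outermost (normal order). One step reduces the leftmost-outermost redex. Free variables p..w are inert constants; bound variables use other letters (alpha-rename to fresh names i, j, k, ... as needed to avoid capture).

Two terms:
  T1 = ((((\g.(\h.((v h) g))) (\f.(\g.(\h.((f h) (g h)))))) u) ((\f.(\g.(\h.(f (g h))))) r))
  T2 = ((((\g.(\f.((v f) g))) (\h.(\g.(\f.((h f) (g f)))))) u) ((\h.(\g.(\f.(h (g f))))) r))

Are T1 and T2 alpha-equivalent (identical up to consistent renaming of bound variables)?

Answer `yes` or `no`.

Term 1: ((((\g.(\h.((v h) g))) (\f.(\g.(\h.((f h) (g h)))))) u) ((\f.(\g.(\h.(f (g h))))) r))
Term 2: ((((\g.(\f.((v f) g))) (\h.(\g.(\f.((h f) (g f)))))) u) ((\h.(\g.(\f.(h (g f))))) r))
Alpha-equivalence: compare structure up to binder renaming.
Result: True

Answer: yes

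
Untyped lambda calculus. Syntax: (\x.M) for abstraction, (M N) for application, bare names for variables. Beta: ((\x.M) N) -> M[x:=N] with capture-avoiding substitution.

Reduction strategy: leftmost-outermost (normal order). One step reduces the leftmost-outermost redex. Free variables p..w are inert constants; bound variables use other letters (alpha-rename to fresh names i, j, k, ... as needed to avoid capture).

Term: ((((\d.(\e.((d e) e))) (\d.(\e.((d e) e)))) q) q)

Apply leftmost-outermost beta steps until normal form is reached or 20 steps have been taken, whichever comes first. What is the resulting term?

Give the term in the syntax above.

Step 0: ((((\d.(\e.((d e) e))) (\d.(\e.((d e) e)))) q) q)
Step 1: (((\e.(((\d.(\e.((d e) e))) e) e)) q) q)
Step 2: ((((\d.(\e.((d e) e))) q) q) q)
Step 3: (((\e.((q e) e)) q) q)
Step 4: (((q q) q) q)

Answer: (((q q) q) q)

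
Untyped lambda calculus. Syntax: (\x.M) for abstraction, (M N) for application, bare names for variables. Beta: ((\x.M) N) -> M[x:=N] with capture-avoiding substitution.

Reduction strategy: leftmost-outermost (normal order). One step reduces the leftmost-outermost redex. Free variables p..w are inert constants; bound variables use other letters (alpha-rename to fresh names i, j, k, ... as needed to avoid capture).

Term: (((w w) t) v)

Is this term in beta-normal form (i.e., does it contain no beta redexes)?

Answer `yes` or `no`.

Answer: yes

Derivation:
Term: (((w w) t) v)
No beta redexes found.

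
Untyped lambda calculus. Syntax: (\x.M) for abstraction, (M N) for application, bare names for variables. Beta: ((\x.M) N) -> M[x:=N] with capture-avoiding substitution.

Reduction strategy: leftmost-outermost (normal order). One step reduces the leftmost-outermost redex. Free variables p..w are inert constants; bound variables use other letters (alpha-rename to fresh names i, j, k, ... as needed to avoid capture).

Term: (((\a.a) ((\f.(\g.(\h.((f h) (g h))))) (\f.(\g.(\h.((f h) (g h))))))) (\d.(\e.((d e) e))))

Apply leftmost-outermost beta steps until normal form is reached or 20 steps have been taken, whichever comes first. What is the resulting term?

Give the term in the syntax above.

Answer: (\h.(\i.((h i) ((h i) i))))

Derivation:
Step 0: (((\a.a) ((\f.(\g.(\h.((f h) (g h))))) (\f.(\g.(\h.((f h) (g h))))))) (\d.(\e.((d e) e))))
Step 1: (((\f.(\g.(\h.((f h) (g h))))) (\f.(\g.(\h.((f h) (g h)))))) (\d.(\e.((d e) e))))
Step 2: ((\g.(\h.(((\f.(\g.(\h.((f h) (g h))))) h) (g h)))) (\d.(\e.((d e) e))))
Step 3: (\h.(((\f.(\g.(\h.((f h) (g h))))) h) ((\d.(\e.((d e) e))) h)))
Step 4: (\h.((\g.(\i.((h i) (g i)))) ((\d.(\e.((d e) e))) h)))
Step 5: (\h.(\i.((h i) (((\d.(\e.((d e) e))) h) i))))
Step 6: (\h.(\i.((h i) ((\e.((h e) e)) i))))
Step 7: (\h.(\i.((h i) ((h i) i))))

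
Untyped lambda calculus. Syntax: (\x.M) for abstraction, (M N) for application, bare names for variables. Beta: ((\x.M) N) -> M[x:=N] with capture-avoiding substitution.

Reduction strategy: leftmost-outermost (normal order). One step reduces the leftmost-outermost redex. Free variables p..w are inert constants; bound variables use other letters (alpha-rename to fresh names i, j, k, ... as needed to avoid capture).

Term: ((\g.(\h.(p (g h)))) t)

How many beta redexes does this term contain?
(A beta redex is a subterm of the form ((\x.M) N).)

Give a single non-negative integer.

Term: ((\g.(\h.(p (g h)))) t)
  Redex: ((\g.(\h.(p (g h)))) t)
Total redexes: 1

Answer: 1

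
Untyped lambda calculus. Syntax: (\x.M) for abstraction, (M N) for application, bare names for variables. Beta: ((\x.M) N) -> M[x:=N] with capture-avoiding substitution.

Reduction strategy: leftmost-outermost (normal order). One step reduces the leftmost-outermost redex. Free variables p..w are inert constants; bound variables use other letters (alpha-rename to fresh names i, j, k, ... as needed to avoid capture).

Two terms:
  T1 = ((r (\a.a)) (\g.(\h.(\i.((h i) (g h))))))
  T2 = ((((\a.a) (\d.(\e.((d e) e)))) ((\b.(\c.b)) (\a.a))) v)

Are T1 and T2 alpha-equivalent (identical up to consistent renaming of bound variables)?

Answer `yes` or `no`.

Answer: no

Derivation:
Term 1: ((r (\a.a)) (\g.(\h.(\i.((h i) (g h))))))
Term 2: ((((\a.a) (\d.(\e.((d e) e)))) ((\b.(\c.b)) (\a.a))) v)
Alpha-equivalence: compare structure up to binder renaming.
Result: False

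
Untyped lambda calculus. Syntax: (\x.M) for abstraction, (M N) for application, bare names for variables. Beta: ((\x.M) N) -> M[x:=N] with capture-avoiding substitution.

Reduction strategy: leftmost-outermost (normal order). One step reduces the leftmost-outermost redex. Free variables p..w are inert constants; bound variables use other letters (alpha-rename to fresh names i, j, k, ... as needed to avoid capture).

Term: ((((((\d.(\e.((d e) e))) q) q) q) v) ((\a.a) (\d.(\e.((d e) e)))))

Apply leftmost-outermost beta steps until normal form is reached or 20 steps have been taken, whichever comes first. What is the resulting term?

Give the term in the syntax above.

Answer: (((((q q) q) q) v) (\d.(\e.((d e) e))))

Derivation:
Step 0: ((((((\d.(\e.((d e) e))) q) q) q) v) ((\a.a) (\d.(\e.((d e) e)))))
Step 1: (((((\e.((q e) e)) q) q) v) ((\a.a) (\d.(\e.((d e) e)))))
Step 2: (((((q q) q) q) v) ((\a.a) (\d.(\e.((d e) e)))))
Step 3: (((((q q) q) q) v) (\d.(\e.((d e) e))))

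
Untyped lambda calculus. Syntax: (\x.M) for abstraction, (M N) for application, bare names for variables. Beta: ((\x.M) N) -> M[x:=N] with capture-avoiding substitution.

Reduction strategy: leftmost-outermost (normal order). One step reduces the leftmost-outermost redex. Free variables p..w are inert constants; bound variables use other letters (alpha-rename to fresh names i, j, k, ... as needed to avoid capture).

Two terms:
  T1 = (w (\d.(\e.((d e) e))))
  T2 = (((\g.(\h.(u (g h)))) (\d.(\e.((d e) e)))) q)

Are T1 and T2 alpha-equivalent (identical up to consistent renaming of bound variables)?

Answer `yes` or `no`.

Term 1: (w (\d.(\e.((d e) e))))
Term 2: (((\g.(\h.(u (g h)))) (\d.(\e.((d e) e)))) q)
Alpha-equivalence: compare structure up to binder renaming.
Result: False

Answer: no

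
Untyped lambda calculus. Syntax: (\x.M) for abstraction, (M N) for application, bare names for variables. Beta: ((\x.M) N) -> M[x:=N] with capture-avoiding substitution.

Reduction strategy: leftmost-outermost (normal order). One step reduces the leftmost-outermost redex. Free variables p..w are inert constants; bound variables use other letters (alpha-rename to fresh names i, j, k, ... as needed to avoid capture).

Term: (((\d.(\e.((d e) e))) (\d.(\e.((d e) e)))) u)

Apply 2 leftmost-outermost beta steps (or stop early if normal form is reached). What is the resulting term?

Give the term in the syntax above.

Answer: (((\d.(\e.((d e) e))) u) u)

Derivation:
Step 0: (((\d.(\e.((d e) e))) (\d.(\e.((d e) e)))) u)
Step 1: ((\e.(((\d.(\e.((d e) e))) e) e)) u)
Step 2: (((\d.(\e.((d e) e))) u) u)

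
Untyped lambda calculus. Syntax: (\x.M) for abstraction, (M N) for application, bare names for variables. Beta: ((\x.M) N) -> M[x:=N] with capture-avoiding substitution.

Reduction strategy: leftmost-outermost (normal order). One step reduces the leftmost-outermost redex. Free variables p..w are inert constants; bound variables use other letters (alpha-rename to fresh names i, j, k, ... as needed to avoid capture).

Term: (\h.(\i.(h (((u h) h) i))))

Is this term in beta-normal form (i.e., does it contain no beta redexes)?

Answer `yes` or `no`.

Term: (\h.(\i.(h (((u h) h) i))))
No beta redexes found.

Answer: yes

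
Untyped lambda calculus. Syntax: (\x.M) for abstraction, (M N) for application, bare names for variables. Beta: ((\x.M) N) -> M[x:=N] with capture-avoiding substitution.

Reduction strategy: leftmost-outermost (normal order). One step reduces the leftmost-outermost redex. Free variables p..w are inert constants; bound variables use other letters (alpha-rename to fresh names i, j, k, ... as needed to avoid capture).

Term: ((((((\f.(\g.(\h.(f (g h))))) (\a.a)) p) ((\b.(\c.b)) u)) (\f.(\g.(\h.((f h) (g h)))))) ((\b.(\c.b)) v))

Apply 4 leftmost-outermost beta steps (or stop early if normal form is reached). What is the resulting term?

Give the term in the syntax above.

Step 0: ((((((\f.(\g.(\h.(f (g h))))) (\a.a)) p) ((\b.(\c.b)) u)) (\f.(\g.(\h.((f h) (g h)))))) ((\b.(\c.b)) v))
Step 1: (((((\g.(\h.((\a.a) (g h)))) p) ((\b.(\c.b)) u)) (\f.(\g.(\h.((f h) (g h)))))) ((\b.(\c.b)) v))
Step 2: ((((\h.((\a.a) (p h))) ((\b.(\c.b)) u)) (\f.(\g.(\h.((f h) (g h)))))) ((\b.(\c.b)) v))
Step 3: ((((\a.a) (p ((\b.(\c.b)) u))) (\f.(\g.(\h.((f h) (g h)))))) ((\b.(\c.b)) v))
Step 4: (((p ((\b.(\c.b)) u)) (\f.(\g.(\h.((f h) (g h)))))) ((\b.(\c.b)) v))

Answer: (((p ((\b.(\c.b)) u)) (\f.(\g.(\h.((f h) (g h)))))) ((\b.(\c.b)) v))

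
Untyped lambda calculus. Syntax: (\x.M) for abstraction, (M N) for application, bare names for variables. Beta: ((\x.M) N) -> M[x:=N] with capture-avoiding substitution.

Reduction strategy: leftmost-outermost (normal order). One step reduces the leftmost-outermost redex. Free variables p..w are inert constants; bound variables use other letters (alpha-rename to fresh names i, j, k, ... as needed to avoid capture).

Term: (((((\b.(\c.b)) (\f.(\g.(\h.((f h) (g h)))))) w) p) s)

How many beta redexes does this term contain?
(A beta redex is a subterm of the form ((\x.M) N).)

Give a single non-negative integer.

Answer: 1

Derivation:
Term: (((((\b.(\c.b)) (\f.(\g.(\h.((f h) (g h)))))) w) p) s)
  Redex: ((\b.(\c.b)) (\f.(\g.(\h.((f h) (g h))))))
Total redexes: 1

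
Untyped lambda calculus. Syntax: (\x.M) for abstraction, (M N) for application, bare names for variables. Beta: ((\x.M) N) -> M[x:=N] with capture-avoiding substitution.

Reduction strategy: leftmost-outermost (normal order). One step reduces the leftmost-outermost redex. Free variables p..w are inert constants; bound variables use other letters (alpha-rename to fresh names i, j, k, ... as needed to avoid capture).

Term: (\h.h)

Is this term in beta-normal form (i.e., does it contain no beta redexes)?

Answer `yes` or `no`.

Term: (\h.h)
No beta redexes found.

Answer: yes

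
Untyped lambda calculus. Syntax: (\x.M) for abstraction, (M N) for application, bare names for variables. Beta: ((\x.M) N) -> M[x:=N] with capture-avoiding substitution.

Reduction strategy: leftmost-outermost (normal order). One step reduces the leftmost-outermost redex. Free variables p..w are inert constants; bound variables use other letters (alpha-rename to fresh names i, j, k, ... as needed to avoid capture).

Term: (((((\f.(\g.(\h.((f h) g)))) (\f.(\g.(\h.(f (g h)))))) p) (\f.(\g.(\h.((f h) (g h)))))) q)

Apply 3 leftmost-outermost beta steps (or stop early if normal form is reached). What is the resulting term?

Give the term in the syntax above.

Answer: ((((\f.(\g.(\h.(f (g h))))) (\f.(\g.(\h.((f h) (g h)))))) p) q)

Derivation:
Step 0: (((((\f.(\g.(\h.((f h) g)))) (\f.(\g.(\h.(f (g h)))))) p) (\f.(\g.(\h.((f h) (g h)))))) q)
Step 1: ((((\g.(\h.(((\f.(\g.(\h.(f (g h))))) h) g))) p) (\f.(\g.(\h.((f h) (g h)))))) q)
Step 2: (((\h.(((\f.(\g.(\h.(f (g h))))) h) p)) (\f.(\g.(\h.((f h) (g h)))))) q)
Step 3: ((((\f.(\g.(\h.(f (g h))))) (\f.(\g.(\h.((f h) (g h)))))) p) q)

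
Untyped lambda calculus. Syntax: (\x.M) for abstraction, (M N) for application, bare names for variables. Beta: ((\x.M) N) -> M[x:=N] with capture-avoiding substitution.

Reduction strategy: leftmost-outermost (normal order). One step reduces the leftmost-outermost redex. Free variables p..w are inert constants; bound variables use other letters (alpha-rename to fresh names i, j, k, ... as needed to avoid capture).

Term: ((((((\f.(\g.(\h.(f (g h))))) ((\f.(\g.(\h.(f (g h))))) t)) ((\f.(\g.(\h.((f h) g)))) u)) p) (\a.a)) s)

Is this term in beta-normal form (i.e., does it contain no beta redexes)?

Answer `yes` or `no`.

Term: ((((((\f.(\g.(\h.(f (g h))))) ((\f.(\g.(\h.(f (g h))))) t)) ((\f.(\g.(\h.((f h) g)))) u)) p) (\a.a)) s)
Found 3 beta redex(es).

Answer: no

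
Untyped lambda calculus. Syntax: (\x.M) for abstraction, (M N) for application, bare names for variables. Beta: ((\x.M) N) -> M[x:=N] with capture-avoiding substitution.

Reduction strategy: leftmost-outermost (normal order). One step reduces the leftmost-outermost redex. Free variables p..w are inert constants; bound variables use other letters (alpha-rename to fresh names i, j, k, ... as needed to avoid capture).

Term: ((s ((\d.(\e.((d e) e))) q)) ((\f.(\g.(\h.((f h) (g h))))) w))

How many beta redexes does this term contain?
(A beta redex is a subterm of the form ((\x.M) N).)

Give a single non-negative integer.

Answer: 2

Derivation:
Term: ((s ((\d.(\e.((d e) e))) q)) ((\f.(\g.(\h.((f h) (g h))))) w))
  Redex: ((\d.(\e.((d e) e))) q)
  Redex: ((\f.(\g.(\h.((f h) (g h))))) w)
Total redexes: 2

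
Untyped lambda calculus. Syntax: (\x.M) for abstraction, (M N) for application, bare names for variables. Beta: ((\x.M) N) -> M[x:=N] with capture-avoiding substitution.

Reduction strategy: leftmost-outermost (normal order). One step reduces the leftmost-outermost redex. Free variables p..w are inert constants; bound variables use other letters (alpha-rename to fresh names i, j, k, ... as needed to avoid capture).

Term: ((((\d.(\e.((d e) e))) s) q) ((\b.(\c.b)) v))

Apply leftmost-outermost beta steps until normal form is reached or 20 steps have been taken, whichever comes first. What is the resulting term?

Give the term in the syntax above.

Step 0: ((((\d.(\e.((d e) e))) s) q) ((\b.(\c.b)) v))
Step 1: (((\e.((s e) e)) q) ((\b.(\c.b)) v))
Step 2: (((s q) q) ((\b.(\c.b)) v))
Step 3: (((s q) q) (\c.v))

Answer: (((s q) q) (\c.v))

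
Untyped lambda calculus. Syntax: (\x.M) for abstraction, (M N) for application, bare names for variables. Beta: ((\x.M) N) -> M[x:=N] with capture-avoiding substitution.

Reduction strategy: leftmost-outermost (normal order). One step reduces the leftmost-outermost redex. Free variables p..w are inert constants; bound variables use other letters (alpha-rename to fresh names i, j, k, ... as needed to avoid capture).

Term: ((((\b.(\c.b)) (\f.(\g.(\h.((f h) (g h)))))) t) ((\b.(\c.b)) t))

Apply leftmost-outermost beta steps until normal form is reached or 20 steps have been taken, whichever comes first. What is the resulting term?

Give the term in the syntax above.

Answer: (\g.(\h.(t (g h))))

Derivation:
Step 0: ((((\b.(\c.b)) (\f.(\g.(\h.((f h) (g h)))))) t) ((\b.(\c.b)) t))
Step 1: (((\c.(\f.(\g.(\h.((f h) (g h)))))) t) ((\b.(\c.b)) t))
Step 2: ((\f.(\g.(\h.((f h) (g h))))) ((\b.(\c.b)) t))
Step 3: (\g.(\h.((((\b.(\c.b)) t) h) (g h))))
Step 4: (\g.(\h.(((\c.t) h) (g h))))
Step 5: (\g.(\h.(t (g h))))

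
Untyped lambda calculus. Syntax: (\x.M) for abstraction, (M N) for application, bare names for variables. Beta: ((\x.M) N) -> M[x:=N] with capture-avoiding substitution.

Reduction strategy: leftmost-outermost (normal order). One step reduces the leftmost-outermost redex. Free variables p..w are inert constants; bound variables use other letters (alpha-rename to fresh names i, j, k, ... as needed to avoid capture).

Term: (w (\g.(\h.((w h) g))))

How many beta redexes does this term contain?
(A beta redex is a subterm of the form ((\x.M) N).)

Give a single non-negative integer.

Term: (w (\g.(\h.((w h) g))))
  (no redexes)
Total redexes: 0

Answer: 0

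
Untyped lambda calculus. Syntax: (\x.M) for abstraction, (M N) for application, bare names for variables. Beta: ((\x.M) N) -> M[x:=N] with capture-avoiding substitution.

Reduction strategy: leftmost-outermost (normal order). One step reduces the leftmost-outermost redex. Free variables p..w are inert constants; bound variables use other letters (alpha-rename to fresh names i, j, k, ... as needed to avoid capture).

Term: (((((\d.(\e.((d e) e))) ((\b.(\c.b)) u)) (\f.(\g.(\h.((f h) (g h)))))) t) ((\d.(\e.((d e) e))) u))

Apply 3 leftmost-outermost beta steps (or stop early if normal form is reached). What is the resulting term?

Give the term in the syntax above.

Step 0: (((((\d.(\e.((d e) e))) ((\b.(\c.b)) u)) (\f.(\g.(\h.((f h) (g h)))))) t) ((\d.(\e.((d e) e))) u))
Step 1: ((((\e.((((\b.(\c.b)) u) e) e)) (\f.(\g.(\h.((f h) (g h)))))) t) ((\d.(\e.((d e) e))) u))
Step 2: ((((((\b.(\c.b)) u) (\f.(\g.(\h.((f h) (g h)))))) (\f.(\g.(\h.((f h) (g h)))))) t) ((\d.(\e.((d e) e))) u))
Step 3: (((((\c.u) (\f.(\g.(\h.((f h) (g h)))))) (\f.(\g.(\h.((f h) (g h)))))) t) ((\d.(\e.((d e) e))) u))

Answer: (((((\c.u) (\f.(\g.(\h.((f h) (g h)))))) (\f.(\g.(\h.((f h) (g h)))))) t) ((\d.(\e.((d e) e))) u))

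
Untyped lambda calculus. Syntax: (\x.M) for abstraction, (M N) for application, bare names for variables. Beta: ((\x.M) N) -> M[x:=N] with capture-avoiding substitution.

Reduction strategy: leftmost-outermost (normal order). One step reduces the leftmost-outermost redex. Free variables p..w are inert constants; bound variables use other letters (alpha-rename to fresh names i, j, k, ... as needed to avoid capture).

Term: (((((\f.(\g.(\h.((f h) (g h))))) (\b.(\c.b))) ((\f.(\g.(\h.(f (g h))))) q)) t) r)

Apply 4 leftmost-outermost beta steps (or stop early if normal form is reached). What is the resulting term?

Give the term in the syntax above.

Step 0: (((((\f.(\g.(\h.((f h) (g h))))) (\b.(\c.b))) ((\f.(\g.(\h.(f (g h))))) q)) t) r)
Step 1: ((((\g.(\h.(((\b.(\c.b)) h) (g h)))) ((\f.(\g.(\h.(f (g h))))) q)) t) r)
Step 2: (((\h.(((\b.(\c.b)) h) (((\f.(\g.(\h.(f (g h))))) q) h))) t) r)
Step 3: ((((\b.(\c.b)) t) (((\f.(\g.(\h.(f (g h))))) q) t)) r)
Step 4: (((\c.t) (((\f.(\g.(\h.(f (g h))))) q) t)) r)

Answer: (((\c.t) (((\f.(\g.(\h.(f (g h))))) q) t)) r)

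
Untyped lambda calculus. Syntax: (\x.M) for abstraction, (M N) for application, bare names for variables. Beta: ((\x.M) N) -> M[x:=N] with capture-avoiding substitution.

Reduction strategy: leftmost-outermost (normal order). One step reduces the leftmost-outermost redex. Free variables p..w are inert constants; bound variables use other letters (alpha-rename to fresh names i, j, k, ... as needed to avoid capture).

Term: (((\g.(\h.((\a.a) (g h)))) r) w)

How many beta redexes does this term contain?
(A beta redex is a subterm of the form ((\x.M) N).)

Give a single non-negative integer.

Term: (((\g.(\h.((\a.a) (g h)))) r) w)
  Redex: ((\g.(\h.((\a.a) (g h)))) r)
  Redex: ((\a.a) (g h))
Total redexes: 2

Answer: 2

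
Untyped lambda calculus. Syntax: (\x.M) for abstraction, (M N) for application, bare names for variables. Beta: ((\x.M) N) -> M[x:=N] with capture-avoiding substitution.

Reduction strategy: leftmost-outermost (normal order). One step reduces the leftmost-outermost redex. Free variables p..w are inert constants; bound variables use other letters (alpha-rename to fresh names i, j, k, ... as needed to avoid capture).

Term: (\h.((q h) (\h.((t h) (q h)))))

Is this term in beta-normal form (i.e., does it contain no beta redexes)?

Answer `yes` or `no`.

Term: (\h.((q h) (\h.((t h) (q h)))))
No beta redexes found.

Answer: yes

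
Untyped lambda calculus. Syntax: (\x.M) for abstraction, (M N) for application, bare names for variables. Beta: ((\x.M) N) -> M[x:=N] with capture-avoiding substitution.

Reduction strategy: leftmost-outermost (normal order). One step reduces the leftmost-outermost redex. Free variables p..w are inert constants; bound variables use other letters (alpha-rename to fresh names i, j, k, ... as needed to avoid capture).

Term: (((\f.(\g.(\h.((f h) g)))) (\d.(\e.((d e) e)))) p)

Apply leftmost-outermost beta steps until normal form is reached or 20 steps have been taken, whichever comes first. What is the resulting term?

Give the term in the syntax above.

Step 0: (((\f.(\g.(\h.((f h) g)))) (\d.(\e.((d e) e)))) p)
Step 1: ((\g.(\h.(((\d.(\e.((d e) e))) h) g))) p)
Step 2: (\h.(((\d.(\e.((d e) e))) h) p))
Step 3: (\h.((\e.((h e) e)) p))
Step 4: (\h.((h p) p))

Answer: (\h.((h p) p))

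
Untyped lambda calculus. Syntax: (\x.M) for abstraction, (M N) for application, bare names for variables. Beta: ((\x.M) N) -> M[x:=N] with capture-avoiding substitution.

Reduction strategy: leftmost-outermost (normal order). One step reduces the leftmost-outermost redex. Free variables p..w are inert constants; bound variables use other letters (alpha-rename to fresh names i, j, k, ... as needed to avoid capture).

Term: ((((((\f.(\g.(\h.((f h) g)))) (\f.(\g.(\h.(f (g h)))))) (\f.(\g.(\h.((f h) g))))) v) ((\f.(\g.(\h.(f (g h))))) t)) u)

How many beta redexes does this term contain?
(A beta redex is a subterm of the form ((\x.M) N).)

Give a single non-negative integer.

Term: ((((((\f.(\g.(\h.((f h) g)))) (\f.(\g.(\h.(f (g h)))))) (\f.(\g.(\h.((f h) g))))) v) ((\f.(\g.(\h.(f (g h))))) t)) u)
  Redex: ((\f.(\g.(\h.((f h) g)))) (\f.(\g.(\h.(f (g h))))))
  Redex: ((\f.(\g.(\h.(f (g h))))) t)
Total redexes: 2

Answer: 2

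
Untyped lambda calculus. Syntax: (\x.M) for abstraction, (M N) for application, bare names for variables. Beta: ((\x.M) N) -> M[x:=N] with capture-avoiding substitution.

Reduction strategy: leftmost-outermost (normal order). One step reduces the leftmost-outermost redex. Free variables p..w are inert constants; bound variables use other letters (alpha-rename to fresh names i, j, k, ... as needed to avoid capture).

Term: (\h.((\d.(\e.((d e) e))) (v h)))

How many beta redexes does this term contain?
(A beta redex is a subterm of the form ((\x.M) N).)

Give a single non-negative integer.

Term: (\h.((\d.(\e.((d e) e))) (v h)))
  Redex: ((\d.(\e.((d e) e))) (v h))
Total redexes: 1

Answer: 1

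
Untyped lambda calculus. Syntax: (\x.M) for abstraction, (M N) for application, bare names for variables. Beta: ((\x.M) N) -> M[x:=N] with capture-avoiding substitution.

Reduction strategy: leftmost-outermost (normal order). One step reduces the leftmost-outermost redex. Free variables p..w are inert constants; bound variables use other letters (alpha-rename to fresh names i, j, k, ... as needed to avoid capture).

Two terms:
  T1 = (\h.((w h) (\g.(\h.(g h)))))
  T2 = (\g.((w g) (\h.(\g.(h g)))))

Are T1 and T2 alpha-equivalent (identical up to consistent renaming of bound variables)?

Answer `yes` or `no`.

Answer: yes

Derivation:
Term 1: (\h.((w h) (\g.(\h.(g h)))))
Term 2: (\g.((w g) (\h.(\g.(h g)))))
Alpha-equivalence: compare structure up to binder renaming.
Result: True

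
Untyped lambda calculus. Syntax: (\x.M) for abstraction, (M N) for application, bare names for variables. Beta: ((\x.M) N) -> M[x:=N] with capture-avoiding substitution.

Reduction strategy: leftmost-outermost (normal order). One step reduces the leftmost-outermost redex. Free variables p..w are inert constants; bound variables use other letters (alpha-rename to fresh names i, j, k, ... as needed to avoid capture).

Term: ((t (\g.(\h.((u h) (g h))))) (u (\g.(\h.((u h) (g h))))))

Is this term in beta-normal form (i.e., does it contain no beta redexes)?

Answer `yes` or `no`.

Answer: yes

Derivation:
Term: ((t (\g.(\h.((u h) (g h))))) (u (\g.(\h.((u h) (g h))))))
No beta redexes found.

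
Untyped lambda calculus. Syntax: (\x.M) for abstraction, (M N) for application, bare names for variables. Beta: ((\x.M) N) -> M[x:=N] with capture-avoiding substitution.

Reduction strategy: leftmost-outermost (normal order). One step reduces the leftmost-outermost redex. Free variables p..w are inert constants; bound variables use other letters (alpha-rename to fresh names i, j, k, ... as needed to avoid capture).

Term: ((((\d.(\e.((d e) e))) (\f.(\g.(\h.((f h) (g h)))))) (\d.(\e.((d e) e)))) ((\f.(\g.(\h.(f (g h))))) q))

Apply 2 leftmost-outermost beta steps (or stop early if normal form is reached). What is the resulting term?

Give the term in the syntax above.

Step 0: ((((\d.(\e.((d e) e))) (\f.(\g.(\h.((f h) (g h)))))) (\d.(\e.((d e) e)))) ((\f.(\g.(\h.(f (g h))))) q))
Step 1: (((\e.(((\f.(\g.(\h.((f h) (g h))))) e) e)) (\d.(\e.((d e) e)))) ((\f.(\g.(\h.(f (g h))))) q))
Step 2: ((((\f.(\g.(\h.((f h) (g h))))) (\d.(\e.((d e) e)))) (\d.(\e.((d e) e)))) ((\f.(\g.(\h.(f (g h))))) q))

Answer: ((((\f.(\g.(\h.((f h) (g h))))) (\d.(\e.((d e) e)))) (\d.(\e.((d e) e)))) ((\f.(\g.(\h.(f (g h))))) q))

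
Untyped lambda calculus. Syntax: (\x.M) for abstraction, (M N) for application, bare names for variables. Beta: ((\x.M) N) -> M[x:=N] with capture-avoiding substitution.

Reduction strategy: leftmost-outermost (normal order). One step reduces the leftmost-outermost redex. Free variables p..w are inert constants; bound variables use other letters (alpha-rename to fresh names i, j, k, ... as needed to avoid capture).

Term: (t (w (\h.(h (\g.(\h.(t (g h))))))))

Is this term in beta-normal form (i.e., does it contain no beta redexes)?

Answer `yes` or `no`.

Term: (t (w (\h.(h (\g.(\h.(t (g h))))))))
No beta redexes found.

Answer: yes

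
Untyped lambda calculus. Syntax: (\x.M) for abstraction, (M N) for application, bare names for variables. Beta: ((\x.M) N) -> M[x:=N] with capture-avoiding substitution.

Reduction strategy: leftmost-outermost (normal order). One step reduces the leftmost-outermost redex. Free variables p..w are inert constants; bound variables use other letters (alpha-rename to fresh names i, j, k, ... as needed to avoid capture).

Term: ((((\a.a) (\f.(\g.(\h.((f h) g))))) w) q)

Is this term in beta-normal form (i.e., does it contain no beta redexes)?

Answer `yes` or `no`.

Term: ((((\a.a) (\f.(\g.(\h.((f h) g))))) w) q)
Found 1 beta redex(es).

Answer: no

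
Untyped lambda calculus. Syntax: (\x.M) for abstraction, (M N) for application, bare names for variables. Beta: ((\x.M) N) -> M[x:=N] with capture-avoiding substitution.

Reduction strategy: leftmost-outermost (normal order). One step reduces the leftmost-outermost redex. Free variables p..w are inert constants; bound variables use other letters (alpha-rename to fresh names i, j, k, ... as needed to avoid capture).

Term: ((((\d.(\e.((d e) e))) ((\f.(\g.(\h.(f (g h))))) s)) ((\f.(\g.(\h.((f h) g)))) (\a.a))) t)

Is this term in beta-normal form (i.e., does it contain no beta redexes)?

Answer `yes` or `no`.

Term: ((((\d.(\e.((d e) e))) ((\f.(\g.(\h.(f (g h))))) s)) ((\f.(\g.(\h.((f h) g)))) (\a.a))) t)
Found 3 beta redex(es).

Answer: no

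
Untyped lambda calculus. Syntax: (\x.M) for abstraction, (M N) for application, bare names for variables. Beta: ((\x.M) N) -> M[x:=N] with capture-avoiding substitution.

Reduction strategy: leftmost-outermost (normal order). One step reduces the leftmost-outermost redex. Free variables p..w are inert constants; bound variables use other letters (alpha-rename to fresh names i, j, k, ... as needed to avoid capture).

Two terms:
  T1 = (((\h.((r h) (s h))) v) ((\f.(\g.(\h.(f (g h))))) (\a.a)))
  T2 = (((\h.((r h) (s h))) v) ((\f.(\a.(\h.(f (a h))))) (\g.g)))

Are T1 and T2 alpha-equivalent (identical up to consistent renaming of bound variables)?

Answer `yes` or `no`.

Answer: yes

Derivation:
Term 1: (((\h.((r h) (s h))) v) ((\f.(\g.(\h.(f (g h))))) (\a.a)))
Term 2: (((\h.((r h) (s h))) v) ((\f.(\a.(\h.(f (a h))))) (\g.g)))
Alpha-equivalence: compare structure up to binder renaming.
Result: True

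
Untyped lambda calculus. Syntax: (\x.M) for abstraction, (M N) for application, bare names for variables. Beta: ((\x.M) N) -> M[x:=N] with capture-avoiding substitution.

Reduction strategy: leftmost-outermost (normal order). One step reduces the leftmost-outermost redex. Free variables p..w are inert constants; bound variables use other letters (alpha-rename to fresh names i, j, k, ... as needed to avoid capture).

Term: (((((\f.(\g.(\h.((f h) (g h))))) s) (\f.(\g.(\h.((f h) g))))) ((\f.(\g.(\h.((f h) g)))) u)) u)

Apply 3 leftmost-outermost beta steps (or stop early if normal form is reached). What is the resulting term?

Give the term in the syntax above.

Answer: (((s ((\f.(\g.(\h.((f h) g)))) u)) ((\f.(\g.(\h.((f h) g)))) ((\f.(\g.(\h.((f h) g)))) u))) u)

Derivation:
Step 0: (((((\f.(\g.(\h.((f h) (g h))))) s) (\f.(\g.(\h.((f h) g))))) ((\f.(\g.(\h.((f h) g)))) u)) u)
Step 1: ((((\g.(\h.((s h) (g h)))) (\f.(\g.(\h.((f h) g))))) ((\f.(\g.(\h.((f h) g)))) u)) u)
Step 2: (((\h.((s h) ((\f.(\g.(\h.((f h) g)))) h))) ((\f.(\g.(\h.((f h) g)))) u)) u)
Step 3: (((s ((\f.(\g.(\h.((f h) g)))) u)) ((\f.(\g.(\h.((f h) g)))) ((\f.(\g.(\h.((f h) g)))) u))) u)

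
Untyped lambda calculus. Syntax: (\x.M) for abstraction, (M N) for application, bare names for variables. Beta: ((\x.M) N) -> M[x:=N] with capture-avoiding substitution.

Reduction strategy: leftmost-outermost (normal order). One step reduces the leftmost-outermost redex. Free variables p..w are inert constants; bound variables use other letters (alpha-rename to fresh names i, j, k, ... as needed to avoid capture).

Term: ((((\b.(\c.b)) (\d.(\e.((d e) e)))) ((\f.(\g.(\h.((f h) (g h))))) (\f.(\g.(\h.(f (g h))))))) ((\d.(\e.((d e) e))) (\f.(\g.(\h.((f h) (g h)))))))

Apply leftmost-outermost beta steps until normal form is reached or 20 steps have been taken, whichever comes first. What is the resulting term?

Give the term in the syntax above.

Answer: (\e.((e e) (e e)))

Derivation:
Step 0: ((((\b.(\c.b)) (\d.(\e.((d e) e)))) ((\f.(\g.(\h.((f h) (g h))))) (\f.(\g.(\h.(f (g h))))))) ((\d.(\e.((d e) e))) (\f.(\g.(\h.((f h) (g h)))))))
Step 1: (((\c.(\d.(\e.((d e) e)))) ((\f.(\g.(\h.((f h) (g h))))) (\f.(\g.(\h.(f (g h))))))) ((\d.(\e.((d e) e))) (\f.(\g.(\h.((f h) (g h)))))))
Step 2: ((\d.(\e.((d e) e))) ((\d.(\e.((d e) e))) (\f.(\g.(\h.((f h) (g h)))))))
Step 3: (\e.((((\d.(\e.((d e) e))) (\f.(\g.(\h.((f h) (g h)))))) e) e))
Step 4: (\e.(((\e.(((\f.(\g.(\h.((f h) (g h))))) e) e)) e) e))
Step 5: (\e.((((\f.(\g.(\h.((f h) (g h))))) e) e) e))
Step 6: (\e.(((\g.(\h.((e h) (g h)))) e) e))
Step 7: (\e.((\h.((e h) (e h))) e))
Step 8: (\e.((e e) (e e)))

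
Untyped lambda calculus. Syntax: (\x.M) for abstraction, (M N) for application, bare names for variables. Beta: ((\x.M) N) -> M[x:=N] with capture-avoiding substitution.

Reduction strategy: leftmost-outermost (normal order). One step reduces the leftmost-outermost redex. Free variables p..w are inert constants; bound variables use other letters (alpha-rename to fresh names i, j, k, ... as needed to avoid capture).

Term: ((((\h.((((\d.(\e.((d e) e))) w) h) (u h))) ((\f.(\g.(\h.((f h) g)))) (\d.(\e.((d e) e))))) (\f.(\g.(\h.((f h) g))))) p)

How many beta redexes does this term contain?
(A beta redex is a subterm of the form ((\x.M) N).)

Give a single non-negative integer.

Term: ((((\h.((((\d.(\e.((d e) e))) w) h) (u h))) ((\f.(\g.(\h.((f h) g)))) (\d.(\e.((d e) e))))) (\f.(\g.(\h.((f h) g))))) p)
  Redex: ((\h.((((\d.(\e.((d e) e))) w) h) (u h))) ((\f.(\g.(\h.((f h) g)))) (\d.(\e.((d e) e)))))
  Redex: ((\d.(\e.((d e) e))) w)
  Redex: ((\f.(\g.(\h.((f h) g)))) (\d.(\e.((d e) e))))
Total redexes: 3

Answer: 3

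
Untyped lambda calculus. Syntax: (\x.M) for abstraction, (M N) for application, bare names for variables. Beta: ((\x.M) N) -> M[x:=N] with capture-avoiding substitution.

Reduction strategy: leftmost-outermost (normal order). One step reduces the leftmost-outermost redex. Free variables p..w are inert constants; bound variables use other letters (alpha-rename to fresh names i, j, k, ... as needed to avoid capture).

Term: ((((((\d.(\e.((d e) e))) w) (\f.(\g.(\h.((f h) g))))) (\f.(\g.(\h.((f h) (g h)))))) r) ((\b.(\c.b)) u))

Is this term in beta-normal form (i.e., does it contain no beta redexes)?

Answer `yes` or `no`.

Term: ((((((\d.(\e.((d e) e))) w) (\f.(\g.(\h.((f h) g))))) (\f.(\g.(\h.((f h) (g h)))))) r) ((\b.(\c.b)) u))
Found 2 beta redex(es).

Answer: no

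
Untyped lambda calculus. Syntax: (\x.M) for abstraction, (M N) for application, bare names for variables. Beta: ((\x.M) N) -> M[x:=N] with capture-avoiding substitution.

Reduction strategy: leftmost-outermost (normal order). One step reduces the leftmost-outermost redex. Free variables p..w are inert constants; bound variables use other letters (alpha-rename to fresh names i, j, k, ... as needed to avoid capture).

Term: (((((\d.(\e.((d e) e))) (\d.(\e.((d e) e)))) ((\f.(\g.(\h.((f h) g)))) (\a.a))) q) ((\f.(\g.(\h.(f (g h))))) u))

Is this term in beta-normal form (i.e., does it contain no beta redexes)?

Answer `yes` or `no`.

Term: (((((\d.(\e.((d e) e))) (\d.(\e.((d e) e)))) ((\f.(\g.(\h.((f h) g)))) (\a.a))) q) ((\f.(\g.(\h.(f (g h))))) u))
Found 3 beta redex(es).

Answer: no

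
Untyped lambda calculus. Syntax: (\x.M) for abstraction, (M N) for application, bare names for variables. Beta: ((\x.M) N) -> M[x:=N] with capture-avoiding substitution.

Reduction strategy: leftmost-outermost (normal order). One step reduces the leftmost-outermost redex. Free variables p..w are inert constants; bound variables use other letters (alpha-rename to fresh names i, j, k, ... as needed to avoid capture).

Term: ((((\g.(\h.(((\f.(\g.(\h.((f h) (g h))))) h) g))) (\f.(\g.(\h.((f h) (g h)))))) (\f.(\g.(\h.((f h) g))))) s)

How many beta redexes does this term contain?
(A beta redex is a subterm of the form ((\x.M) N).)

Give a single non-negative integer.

Term: ((((\g.(\h.(((\f.(\g.(\h.((f h) (g h))))) h) g))) (\f.(\g.(\h.((f h) (g h)))))) (\f.(\g.(\h.((f h) g))))) s)
  Redex: ((\g.(\h.(((\f.(\g.(\h.((f h) (g h))))) h) g))) (\f.(\g.(\h.((f h) (g h))))))
  Redex: ((\f.(\g.(\h.((f h) (g h))))) h)
Total redexes: 2

Answer: 2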